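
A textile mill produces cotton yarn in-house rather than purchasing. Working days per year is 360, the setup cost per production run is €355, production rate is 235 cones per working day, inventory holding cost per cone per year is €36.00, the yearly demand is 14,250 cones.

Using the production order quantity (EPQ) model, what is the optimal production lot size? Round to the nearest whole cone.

d = 14,250/360 = 39.5833 cones/day;  effective holding cost H(1 − d/p) = 36·(1 − 39.5833/235) = 29.93617
Q* = √(2DS / H_eff) = √(2·14,250·355 / 29.93617) ≈ 581.35

581 cones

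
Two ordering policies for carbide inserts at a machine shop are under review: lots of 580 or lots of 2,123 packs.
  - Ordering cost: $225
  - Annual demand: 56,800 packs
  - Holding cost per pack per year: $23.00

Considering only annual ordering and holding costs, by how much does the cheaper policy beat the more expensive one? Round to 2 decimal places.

$1,729.80

TC(Q) = (D/Q)S + (Q/2)H
TC(580) = (56,800/580)×225 + (580/2)×23 = $28,704.48
TC(2,123) = (56,800/2,123)×225 + (2,123/2)×23 = $30,434.28
Lots of 580 are cheaper by $1,729.80.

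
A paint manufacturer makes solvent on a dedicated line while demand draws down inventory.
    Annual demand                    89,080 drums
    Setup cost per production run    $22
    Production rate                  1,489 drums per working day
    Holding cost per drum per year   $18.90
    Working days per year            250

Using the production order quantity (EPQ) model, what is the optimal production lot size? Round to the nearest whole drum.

522 drums

d = 89,080/250 = 356.3200 drums/day;  effective holding cost H(1 − d/p) = 18.9·(1 − 356.3200/1489) = 14.37720
Q* = √(2DS / H_eff) = √(2·89,080·22 / 14.37720) ≈ 522.13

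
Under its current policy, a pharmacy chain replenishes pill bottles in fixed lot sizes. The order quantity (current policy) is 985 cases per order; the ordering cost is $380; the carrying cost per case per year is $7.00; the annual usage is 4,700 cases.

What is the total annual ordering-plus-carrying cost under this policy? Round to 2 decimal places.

$5,260.70

Orders/yr = 4,700/985 = 4.772; ordering cost = 4.772 × $380 = $1,813.20
Average inventory = 985/2 = 492.5; holding cost = 492.5 × $7 = $3,447.50
Total = $1,813.20 + $3,447.50 = $5,260.70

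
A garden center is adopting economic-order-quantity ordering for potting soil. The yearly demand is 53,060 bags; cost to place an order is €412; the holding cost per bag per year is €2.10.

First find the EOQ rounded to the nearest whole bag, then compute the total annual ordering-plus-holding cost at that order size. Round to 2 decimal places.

€9,582.02

2DS/H = 2·53,060·412/2.1 = 20,819,733.33
EOQ = √20,819,733.33 ≈ 4,562.86 → Q = 4,563 bags
Annual ordering cost = (D/Q)·S = (53,060/4,563) × 412 = €4,790.87
Annual holding cost  = (Q/2)·H = (4,563/2) × 2.1 = €4,791.15
Total = €4,790.87 + €4,791.15 = €9,582.02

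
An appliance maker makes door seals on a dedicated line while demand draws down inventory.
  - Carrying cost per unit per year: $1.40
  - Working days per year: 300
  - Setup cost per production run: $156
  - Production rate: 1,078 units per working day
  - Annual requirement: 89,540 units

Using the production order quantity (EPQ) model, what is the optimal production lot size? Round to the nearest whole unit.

Daily demand d = 89,540/300 = 298.467; p = 1078; 1 − d/p = 0.72313
EPQ = √(2DS / (H(1 − d/p)))
    = √(2 × 89,540 × 156 / (1.4 × 0.72313)) ≈ 5,253.08

5,253 units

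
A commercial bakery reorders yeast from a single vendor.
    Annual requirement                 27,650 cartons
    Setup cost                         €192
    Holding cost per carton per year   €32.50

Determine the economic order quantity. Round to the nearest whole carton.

572 cartons

EOQ = √(2DS/H) = √(2 × 27,650 × 192 / 32.5)
    = √(326,695.38) ≈ 571.57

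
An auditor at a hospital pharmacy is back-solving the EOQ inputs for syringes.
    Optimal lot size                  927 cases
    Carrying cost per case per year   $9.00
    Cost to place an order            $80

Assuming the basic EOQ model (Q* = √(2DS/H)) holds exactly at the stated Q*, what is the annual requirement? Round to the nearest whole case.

From Q* = √(2DS/H) ⇒ Q*² = 2DS/H.
D = Q²H / (2S) = 927² × 9 / (2 × 80) = 48,337.26

48,337 cases per year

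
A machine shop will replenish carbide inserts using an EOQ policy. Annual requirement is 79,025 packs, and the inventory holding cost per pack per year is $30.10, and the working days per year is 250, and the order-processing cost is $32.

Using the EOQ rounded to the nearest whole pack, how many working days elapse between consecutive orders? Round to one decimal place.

1.3 days

2DS/H = 2·79,025·32/30.1 = 168,026.58
EOQ = √168,026.58 ≈ 409.91 → Q = 410 packs
Days between orders = 250 / (D/Q) = 250 / 192.744 ≈ 1.297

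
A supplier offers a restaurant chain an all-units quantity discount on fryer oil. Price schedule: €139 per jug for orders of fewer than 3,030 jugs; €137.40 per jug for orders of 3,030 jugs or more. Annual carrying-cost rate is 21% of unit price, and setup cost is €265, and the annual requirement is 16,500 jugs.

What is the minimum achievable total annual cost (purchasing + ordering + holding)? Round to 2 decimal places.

H₁ = 21%×€139 = €29.1900;  H₂ = 21%×€137.40 = €28.8540
EOQ₁ = √(2×16,500×265/29.1900) = 547.35  (< 3,030, feasible at tier 1)
EOQ₂ = √(2×16,500×265/28.8540) = 550.52  (< 3,030 → use Q = 3,030 at tier-2 price)
TC(tier 1 (EOQ₁), Q≈547.3) = €2,309,477.06
TC(tier 2, Q≈3,030.0) = €2,312,256.88
Minimum at tier 1 (EOQ₁): €2,309,477.06

€2,309,477.06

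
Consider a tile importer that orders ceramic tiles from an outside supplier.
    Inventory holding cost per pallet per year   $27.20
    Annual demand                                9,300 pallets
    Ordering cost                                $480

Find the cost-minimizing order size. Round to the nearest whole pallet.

573 pallets

2DS/H = 2·9,300·480/27.2 = 328,235.29
EOQ = √328,235.29 ≈ 572.92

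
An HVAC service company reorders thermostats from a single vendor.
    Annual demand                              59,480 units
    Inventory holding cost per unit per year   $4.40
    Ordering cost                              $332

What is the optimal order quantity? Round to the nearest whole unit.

Q* = √(2·D·S / H) = √(2·59,480·332 / 4.4) = √8,976,072.7 ≈ 2,996.01

2,996 units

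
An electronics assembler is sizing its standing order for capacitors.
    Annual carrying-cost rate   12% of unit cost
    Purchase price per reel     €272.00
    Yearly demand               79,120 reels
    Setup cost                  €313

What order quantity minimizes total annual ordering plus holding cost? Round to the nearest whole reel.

1,232 reels

H = i·C = 0.12 × €272 = €32.6400 per reel-year
EOQ = √(2DS/H) = √(2 × 79,120 × 313 / 32.64)
    = √(1,517,436.27) ≈ 1,231.84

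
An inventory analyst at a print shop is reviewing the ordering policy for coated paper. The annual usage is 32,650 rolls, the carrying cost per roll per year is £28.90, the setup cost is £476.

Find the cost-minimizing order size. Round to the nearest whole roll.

Q* = √(2·D·S / H) = √(2·32,650·476 / 28.9) = √1,075,529.4 ≈ 1,037.08

1,037 rolls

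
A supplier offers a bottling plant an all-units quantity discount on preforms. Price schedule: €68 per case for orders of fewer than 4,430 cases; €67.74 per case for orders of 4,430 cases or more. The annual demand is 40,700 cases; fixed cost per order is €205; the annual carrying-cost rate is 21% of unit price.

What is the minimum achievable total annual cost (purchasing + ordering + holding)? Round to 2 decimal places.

H₁ = 21%×€68 = €14.2800;  H₂ = 21%×€67.74 = €14.2254
EOQ₁ = √(2×40,700×205/14.2800) = 1,081.00  (< 4,430, feasible at tier 1)
EOQ₂ = √(2×40,700×205/14.2254) = 1,083.07  (< 4,430 → use Q = 4,430 at tier-2 price)
TC(tier 1 (EOQ₁), Q≈1,081.0) = €2,783,036.66
TC(tier 2, Q≈4,430.0) = €2,790,410.67
Minimum at tier 1 (EOQ₁): €2,783,036.66

€2,783,036.66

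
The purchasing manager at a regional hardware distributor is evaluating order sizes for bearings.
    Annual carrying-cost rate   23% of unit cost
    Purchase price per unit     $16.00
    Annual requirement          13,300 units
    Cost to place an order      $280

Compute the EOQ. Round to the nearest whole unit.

Holding cost per unit per year: H = 23% × $16 = $3.6800
2DS/H = 2·13,300·280/3.68 = 2,023,913.04
EOQ = √2,023,913.04 ≈ 1,422.64

1,423 units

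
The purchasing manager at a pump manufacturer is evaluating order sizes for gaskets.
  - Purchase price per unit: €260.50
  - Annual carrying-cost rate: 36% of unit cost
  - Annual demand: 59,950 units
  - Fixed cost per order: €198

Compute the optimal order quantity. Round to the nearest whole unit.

503 units

Carrying cost H = €260.5 × 36% = €93.7800/unit/yr
Optimal lot size Q* = (2 × 59,950 × €198 / €93.78)^½ ≈ 503.14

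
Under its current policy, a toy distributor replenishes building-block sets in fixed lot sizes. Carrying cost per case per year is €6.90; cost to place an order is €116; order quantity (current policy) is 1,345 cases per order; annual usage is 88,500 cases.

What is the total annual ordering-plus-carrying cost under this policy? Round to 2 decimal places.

Orders/yr = 88,500/1,345 = 65.799; ordering cost = 65.799 × €116 = €7,632.71
Average inventory = 1,345/2 = 672.5; holding cost = 672.5 × €6.9 = €4,640.25
Total = €7,632.71 + €4,640.25 = €12,272.96

€12,272.96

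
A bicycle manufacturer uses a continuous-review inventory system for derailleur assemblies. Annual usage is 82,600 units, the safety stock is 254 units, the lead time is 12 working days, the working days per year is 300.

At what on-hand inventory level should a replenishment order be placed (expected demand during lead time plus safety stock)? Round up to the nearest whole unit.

Daily demand d = 82,600 / 300 = 275.333 units/day
Demand during lead time = 275.333 × 12 = 3,304.00
Reorder point = 3,304.00 + 254 = 3,558.00 → round up

3,558 units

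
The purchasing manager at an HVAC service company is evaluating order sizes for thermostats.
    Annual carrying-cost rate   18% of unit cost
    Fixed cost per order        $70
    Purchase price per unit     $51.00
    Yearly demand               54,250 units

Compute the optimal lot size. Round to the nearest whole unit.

910 units

Holding cost per unit per year: H = 18% × $51 = $9.1800
Optimal lot size Q* = (2 × 54,250 × $70 / $9.18)^½ ≈ 909.58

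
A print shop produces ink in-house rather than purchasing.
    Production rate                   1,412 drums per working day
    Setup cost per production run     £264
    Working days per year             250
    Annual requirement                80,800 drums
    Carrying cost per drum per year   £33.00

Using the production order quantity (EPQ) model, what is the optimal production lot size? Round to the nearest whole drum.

1,295 drums

d = 80,800/250 = 323.2000 drums/day;  effective holding cost H(1 − d/p) = 33·(1 − 323.2000/1412) = 25.44646
Q* = √(2DS / H_eff) = √(2·80,800·264 / 25.44646) ≈ 1,294.82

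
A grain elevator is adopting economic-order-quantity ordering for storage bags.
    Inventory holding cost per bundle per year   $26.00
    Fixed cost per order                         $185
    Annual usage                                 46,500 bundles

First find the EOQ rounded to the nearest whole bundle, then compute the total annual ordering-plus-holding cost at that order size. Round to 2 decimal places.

EOQ = √(2DS/H) = √(2 × 46,500 × 185 / 26)
    = √(661,730.77) ≈ 813.47 → Q = 813 bundles
Orders/yr = 46,500/813 = 57.196; ordering cost = 57.196 × $185 = $10,581.18
Average inventory = 813/2 = 406.5; holding cost = 406.5 × $26 = $10,569.00
Total = $10,581.18 + $10,569.00 = $21,150.18

$21,150.18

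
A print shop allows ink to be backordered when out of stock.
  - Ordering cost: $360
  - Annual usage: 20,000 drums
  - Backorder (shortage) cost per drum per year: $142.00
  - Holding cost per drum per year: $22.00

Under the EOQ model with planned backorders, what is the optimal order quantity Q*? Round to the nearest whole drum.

869 drums

Basic EOQ = √(2·20,000·360/22) = 809.040
Backorder adjustment √((H+b)/b) = √((22+142)/142) = 1.0747
Q* = 809.040 × 1.0747 ≈ 869.46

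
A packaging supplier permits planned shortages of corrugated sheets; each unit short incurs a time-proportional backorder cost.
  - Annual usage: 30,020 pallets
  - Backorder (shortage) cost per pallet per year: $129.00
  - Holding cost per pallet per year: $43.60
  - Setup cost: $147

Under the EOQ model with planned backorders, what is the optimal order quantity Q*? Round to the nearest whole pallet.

Q* = √(2DS/H) · √((H + b)/b)
   = √(2 × 30,020 × 147 / 43.6) · √((43.6 + 129) / 129)
   = 449.920 × 1.1567 ≈ 520.43

520 pallets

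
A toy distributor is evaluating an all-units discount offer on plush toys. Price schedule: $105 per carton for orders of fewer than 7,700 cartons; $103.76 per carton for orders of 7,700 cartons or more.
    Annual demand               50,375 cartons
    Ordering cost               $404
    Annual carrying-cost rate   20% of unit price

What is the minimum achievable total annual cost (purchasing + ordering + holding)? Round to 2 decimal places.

H₁ = 20%×$105 = $21.0000;  H₂ = 20%×$103.76 = $20.7520
EOQ₁ = √(2×50,375×404/21.0000) = 1,392.21  (< 7,700, feasible at tier 1)
EOQ₂ = √(2×50,375×404/20.7520) = 1,400.50  (< 7,700 → use Q = 7,700 at tier-2 price)
TC(tier 1 (EOQ₁), Q≈1,392.2) = $5,318,611.33
TC(tier 2, Q≈7,700.0) = $5,309,448.25
Minimum at tier 2: $5,309,448.25

$5,309,448.25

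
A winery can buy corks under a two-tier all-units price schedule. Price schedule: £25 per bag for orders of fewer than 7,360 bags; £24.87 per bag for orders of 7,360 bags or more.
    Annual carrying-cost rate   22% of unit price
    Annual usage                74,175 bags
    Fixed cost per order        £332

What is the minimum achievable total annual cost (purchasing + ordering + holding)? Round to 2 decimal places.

H₁ = 22%×£25 = £5.5000;  H₂ = 22%×£24.87 = £5.4714
EOQ₁ = √(2×74,175×332/5.5000) = 2,992.48  (< 7,360, feasible at tier 1)
EOQ₂ = √(2×74,175×332/5.4714) = 3,000.29  (< 7,360 → use Q = 7,360 at tier-2 price)
TC(tier 1 (EOQ₁), Q≈2,992.5) = £1,870,833.65
TC(tier 2, Q≈7,360.0) = £1,868,212.94
Minimum at tier 2: £1,868,212.94

£1,868,212.94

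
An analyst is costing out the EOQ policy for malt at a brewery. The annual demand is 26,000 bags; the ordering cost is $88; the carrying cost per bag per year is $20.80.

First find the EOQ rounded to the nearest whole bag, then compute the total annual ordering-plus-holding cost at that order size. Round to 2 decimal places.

$9,756.06

EOQ = √(2DS/H) = √(2 × 26,000 × 88 / 20.8)
    = √(220,000.00) ≈ 469.04 → Q = 469 bags
Ordering: D/Q × S = 26,000/469 × $88 = $4,878.46
Holding:  Q/2 × H = 469/2 × $20.8 = $4,877.60
Total = $4,878.46 + $4,877.60 = $9,756.06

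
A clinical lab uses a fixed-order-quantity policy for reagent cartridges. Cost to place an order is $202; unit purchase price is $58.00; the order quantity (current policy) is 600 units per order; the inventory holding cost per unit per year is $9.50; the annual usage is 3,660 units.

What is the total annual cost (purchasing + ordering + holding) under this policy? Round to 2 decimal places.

Orders/yr = 3,660/600 = 6.100; ordering cost = 6.100 × $202 = $1,232.20
Average inventory = 600/2 = 300; holding cost = 300 × $9.5 = $2,850.00
Purchase cost = D·C = 3,660 × 58 = $212,280.00
Total = $1,232.20 + $2,850.00 + $212,280.00 = $216,362.20

$216,362.20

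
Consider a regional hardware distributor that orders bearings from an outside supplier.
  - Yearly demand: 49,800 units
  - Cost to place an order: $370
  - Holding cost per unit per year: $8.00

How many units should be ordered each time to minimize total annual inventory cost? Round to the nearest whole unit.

2,146 units

Optimal lot size Q* = (2 × 49,800 × $370 / $8)^½ ≈ 2,146.28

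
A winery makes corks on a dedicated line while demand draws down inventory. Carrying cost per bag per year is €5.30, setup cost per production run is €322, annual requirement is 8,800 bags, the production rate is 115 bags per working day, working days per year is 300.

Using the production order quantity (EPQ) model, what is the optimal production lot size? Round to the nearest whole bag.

1,198 bags

Daily demand d = 8,800/300 = 29.333; p = 115; 1 − d/p = 0.74493
EPQ = √(2DS / (H(1 − d/p)))
    = √(2 × 8,800 × 322 / (5.3 × 0.74493)) ≈ 1,198.09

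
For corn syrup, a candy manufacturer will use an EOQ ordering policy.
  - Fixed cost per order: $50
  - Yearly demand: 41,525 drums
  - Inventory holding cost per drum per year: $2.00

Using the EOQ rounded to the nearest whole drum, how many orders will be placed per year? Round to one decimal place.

Q* = √(2·D·S / H) = √(2·41,525·50 / 2) = √2,076,250.0 ≈ 1,440.92 → Q = 1,441
N = D/Q = 41,525/1,441 ≈ 28.817 orders/yr

28.8 orders per year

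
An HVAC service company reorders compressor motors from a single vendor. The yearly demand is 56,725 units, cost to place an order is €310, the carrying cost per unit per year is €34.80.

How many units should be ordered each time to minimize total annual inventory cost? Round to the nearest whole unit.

Optimal lot size Q* = (2 × 56,725 × €310 / €34.8)^½ ≈ 1,005.29

1,005 units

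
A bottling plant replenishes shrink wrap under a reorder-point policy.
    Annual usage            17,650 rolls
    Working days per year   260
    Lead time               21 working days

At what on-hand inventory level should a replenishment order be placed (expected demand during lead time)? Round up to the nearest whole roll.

Daily demand d = 17,650 / 260 = 67.885 rolls/day
Demand during lead time = 67.885 × 21 = 1,425.58
Reorder point = 1,425.58 → round up

1,426 rolls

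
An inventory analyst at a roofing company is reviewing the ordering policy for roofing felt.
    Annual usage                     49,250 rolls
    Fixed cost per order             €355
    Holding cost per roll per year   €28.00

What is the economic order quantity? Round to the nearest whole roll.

1,118 rolls

Q* = √(2·D·S / H) = √(2·49,250·355 / 28) = √1,248,839.3 ≈ 1,117.51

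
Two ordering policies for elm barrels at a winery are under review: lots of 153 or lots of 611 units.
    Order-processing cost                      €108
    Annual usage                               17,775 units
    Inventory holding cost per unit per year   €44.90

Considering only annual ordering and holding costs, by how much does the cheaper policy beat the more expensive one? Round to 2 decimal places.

€876.94

For each Q, cost = (D/Q)·S + (Q/2)·H.
TC(153) = (17,775/153)×108 + (153/2)×44.9 = €15,981.91
TC(611) = (17,775/611)×108 + (611/2)×44.9 = €16,858.85
|ΔTC| = |€15,981.91 − €16,858.85| = €876.94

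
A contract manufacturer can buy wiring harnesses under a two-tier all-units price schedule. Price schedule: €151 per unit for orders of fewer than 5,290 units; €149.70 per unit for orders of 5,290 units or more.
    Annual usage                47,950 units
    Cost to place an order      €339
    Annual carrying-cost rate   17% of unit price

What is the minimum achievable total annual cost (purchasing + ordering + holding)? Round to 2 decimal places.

€7,248,500.39

H₁ = 17%×€151 = €25.6700;  H₂ = 17%×€149.70 = €25.4490
EOQ₁ = √(2×47,950×339/25.6700) = 1,125.37  (< 5,290, feasible at tier 1)
EOQ₂ = √(2×47,950×339/25.4490) = 1,130.25  (< 5,290 → use Q = 5,290 at tier-2 price)
TC(tier 1 (EOQ₁), Q≈1,125.4) = €7,269,338.31
TC(tier 2, Q≈5,290.0) = €7,248,500.39
Minimum at tier 2: €7,248,500.39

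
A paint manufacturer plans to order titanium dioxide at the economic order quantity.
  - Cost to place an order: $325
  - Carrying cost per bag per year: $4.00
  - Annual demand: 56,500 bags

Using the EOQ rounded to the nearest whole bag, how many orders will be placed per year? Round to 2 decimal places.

Optimal lot size Q* = (2 × 56,500 × $325 / $4)^½ ≈ 3,030.06 → Q = 3,030
N = D/Q = 56,500/3,030 ≈ 18.647 orders/yr

18.65 orders per year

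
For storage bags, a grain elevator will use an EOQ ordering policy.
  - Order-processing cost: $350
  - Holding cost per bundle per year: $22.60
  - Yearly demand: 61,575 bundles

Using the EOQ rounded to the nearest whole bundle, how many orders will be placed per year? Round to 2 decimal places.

44.59 orders per year

2DS/H = 2·61,575·350/22.6 = 1,907,190.27
EOQ = √1,907,190.27 ≈ 1,381.01 → Q = 1,381
N = D/Q = 61,575/1,381 ≈ 44.587 orders/yr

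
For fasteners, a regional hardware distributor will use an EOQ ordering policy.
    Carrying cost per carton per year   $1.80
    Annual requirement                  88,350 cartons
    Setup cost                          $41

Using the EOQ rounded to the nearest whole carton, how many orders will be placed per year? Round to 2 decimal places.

44.04 orders per year

Q* = √(2·D·S / H) = √(2·88,350·41 / 1.8) = √4,024,833.3 ≈ 2,006.20 → Q = 2,006
N = D/Q = 88,350/2,006 ≈ 44.043 orders/yr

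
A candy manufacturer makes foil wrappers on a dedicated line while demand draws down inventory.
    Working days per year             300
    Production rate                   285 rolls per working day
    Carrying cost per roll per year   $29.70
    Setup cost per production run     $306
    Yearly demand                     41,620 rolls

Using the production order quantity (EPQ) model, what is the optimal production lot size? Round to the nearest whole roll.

d = 41,620/300 = 138.7333 rolls/day;  effective holding cost H(1 − d/p) = 29.7·(1 − 138.7333/285) = 15.24253
Q* = √(2DS / H_eff) = √(2·41,620·306 / 15.24253) ≈ 1,292.70

1,293 rolls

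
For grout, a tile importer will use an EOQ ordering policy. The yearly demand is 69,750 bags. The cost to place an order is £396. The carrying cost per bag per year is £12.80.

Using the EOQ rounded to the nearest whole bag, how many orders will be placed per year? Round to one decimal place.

2DS/H = 2·69,750·396/12.8 = 4,315,781.25
EOQ = √4,315,781.25 ≈ 2,077.45 → Q = 2,077
N = D/Q = 69,750/2,077 ≈ 33.582 orders/yr

33.6 orders per year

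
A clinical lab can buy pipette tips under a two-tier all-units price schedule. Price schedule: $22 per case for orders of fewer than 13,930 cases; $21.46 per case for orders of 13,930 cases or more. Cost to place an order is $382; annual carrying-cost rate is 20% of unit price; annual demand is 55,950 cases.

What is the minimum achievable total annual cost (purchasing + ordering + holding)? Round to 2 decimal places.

H₁ = 20%×$22 = $4.4000;  H₂ = 20%×$21.46 = $4.2920
EOQ₁ = √(2×55,950×382/4.4000) = 3,116.88  (< 13,930, feasible at tier 1)
EOQ₂ = √(2×55,950×382/4.2920) = 3,155.85  (< 13,930 → use Q = 13,930 at tier-2 price)
TC(tier 1 (EOQ₁), Q≈3,116.9) = $1,244,614.28
TC(tier 2, Q≈13,930.0) = $1,232,115.09
Minimum at tier 2: $1,232,115.09

$1,232,115.09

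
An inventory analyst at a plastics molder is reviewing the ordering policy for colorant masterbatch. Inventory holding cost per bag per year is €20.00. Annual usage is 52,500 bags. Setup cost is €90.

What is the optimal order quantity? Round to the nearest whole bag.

687 bags

2DS/H = 2·52,500·90/20 = 472,500.00
EOQ = √472,500.00 ≈ 687.39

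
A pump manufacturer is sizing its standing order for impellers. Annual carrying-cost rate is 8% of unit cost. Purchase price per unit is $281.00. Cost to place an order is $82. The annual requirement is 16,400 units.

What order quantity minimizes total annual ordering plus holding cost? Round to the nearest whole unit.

346 units

Holding cost per unit per year: H = 8% × $281 = $22.4800
Q* = √(2·D·S / H) = √(2·16,400·82 / 22.48) = √119,644.1 ≈ 345.90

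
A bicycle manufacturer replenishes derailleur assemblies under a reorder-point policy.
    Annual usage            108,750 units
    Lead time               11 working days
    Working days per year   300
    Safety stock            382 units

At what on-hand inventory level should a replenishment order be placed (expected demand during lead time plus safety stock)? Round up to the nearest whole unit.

Daily demand d = 108,750 / 300 = 362.500 units/day
Demand during lead time = 362.500 × 11 = 3,987.50
Reorder point = 3,987.50 + 382 = 4,369.50 → round up

4,370 units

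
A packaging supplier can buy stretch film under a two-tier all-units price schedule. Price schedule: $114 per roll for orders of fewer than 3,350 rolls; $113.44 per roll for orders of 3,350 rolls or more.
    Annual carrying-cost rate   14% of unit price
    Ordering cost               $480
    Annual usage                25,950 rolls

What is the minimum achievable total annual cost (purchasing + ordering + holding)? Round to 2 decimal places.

$2,974,087.89

H₁ = 14%×$114 = $15.9600;  H₂ = 14%×$113.44 = $15.8816
EOQ₁ = √(2×25,950×480/15.9600) = 1,249.36  (< 3,350, feasible at tier 1)
EOQ₂ = √(2×25,950×480/15.8816) = 1,252.44  (< 3,350 → use Q = 3,350 at tier-2 price)
TC(tier 1 (EOQ₁), Q≈1,249.4) = $2,978,239.80
TC(tier 2, Q≈3,350.0) = $2,974,087.89
Minimum at tier 2: $2,974,087.89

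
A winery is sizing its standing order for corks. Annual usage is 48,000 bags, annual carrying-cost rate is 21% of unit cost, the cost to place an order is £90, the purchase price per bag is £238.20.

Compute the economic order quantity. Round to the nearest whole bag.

Holding cost per bag per year: H = 21% × £238.2 = £50.0220
Optimal lot size Q* = (2 × 48,000 × £90 / £50.022)^½ ≈ 415.60

416 bags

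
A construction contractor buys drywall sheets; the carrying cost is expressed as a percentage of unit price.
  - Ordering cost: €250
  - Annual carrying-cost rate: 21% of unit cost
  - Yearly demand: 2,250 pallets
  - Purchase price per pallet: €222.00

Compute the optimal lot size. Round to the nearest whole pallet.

155 pallets

Carrying cost H = €222 × 21% = €46.6200/pallet/yr
Optimal lot size Q* = (2 × 2,250 × €250 / €46.62)^½ ≈ 155.34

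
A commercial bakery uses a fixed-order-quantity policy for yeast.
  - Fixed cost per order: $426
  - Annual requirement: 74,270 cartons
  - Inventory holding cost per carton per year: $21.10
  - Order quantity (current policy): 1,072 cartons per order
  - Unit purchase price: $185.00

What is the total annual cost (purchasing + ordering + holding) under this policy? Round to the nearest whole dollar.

Annual ordering cost = (D/Q)·S = (74,270/1,072) × 426 = $29,514.01
Annual holding cost  = (Q/2)·H = (1,072/2) × 21.1 = $11,309.60
Purchase cost = D·C = 74,270 × 185 = $13,739,950.00
Total = $29,514.01 + $11,309.60 + $13,739,950.00 = $13,780,773.61

$13,780,774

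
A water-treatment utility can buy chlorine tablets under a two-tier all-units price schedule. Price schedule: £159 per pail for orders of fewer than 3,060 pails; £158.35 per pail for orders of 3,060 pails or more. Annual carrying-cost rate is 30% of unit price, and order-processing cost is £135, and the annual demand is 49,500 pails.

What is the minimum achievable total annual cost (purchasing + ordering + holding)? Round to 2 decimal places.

£7,895,748.97

H₁ = 30%×£159 = £47.7000;  H₂ = 30%×£158.35 = £47.5050
EOQ₁ = √(2×49,500×135/47.7000) = 529.33  (< 3,060, feasible at tier 1)
EOQ₂ = √(2×49,500×135/47.5050) = 530.41  (< 3,060 → use Q = 3,060 at tier-2 price)
TC(tier 1 (EOQ₁), Q≈529.3) = £7,895,748.97
TC(tier 2, Q≈3,060.0) = £7,913,191.47
Minimum at tier 1 (EOQ₁): £7,895,748.97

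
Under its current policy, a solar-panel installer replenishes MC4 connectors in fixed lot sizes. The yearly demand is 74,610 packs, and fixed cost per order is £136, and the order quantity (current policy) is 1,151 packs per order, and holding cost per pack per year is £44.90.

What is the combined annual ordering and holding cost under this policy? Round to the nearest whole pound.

Annual ordering cost = (D/Q)·S = (74,610/1,151) × 136 = £8,815.78
Annual holding cost  = (Q/2)·H = (1,151/2) × 44.9 = £25,839.95
Total = £8,815.78 + £25,839.95 = £34,655.73

£34,656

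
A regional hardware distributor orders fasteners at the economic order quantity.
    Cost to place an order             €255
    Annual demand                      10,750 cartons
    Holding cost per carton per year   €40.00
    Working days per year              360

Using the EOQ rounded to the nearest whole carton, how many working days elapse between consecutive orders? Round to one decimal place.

12.4 days

Optimal lot size Q* = (2 × 10,750 × €255 / €40)^½ ≈ 370.22 → Q = 370 cartons
Cycle time = (working days × Q)/D = (360 × 370) / 10,750 = 12.391 days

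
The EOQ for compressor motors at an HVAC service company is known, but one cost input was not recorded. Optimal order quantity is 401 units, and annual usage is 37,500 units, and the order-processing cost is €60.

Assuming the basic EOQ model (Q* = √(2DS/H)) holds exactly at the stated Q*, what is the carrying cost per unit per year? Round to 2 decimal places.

Since Q* = (2DS/H)^½, squaring gives Q*²·H = 2DS.
H = 2DS / Q² = 2 × 37,500 × 60 / 401² = 27.9849

€27.98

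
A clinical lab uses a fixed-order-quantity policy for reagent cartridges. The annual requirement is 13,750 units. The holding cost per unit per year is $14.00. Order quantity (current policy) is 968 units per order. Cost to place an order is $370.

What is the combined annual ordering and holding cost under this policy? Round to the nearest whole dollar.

$12,032

Annual ordering cost = (D/Q)·S = (13,750/968) × 370 = $5,255.68
Annual holding cost  = (Q/2)·H = (968/2) × 14 = $6,776.00
Total = $5,255.68 + $6,776.00 = $12,031.68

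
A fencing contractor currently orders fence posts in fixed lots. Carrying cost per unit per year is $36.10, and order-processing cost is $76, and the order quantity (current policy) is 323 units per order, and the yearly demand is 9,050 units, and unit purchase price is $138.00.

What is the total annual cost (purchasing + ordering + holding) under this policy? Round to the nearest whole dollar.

Orders/yr = 9,050/323 = 28.019; ordering cost = 28.019 × $76 = $2,129.41
Average inventory = 323/2 = 161.5; holding cost = 161.5 × $36.1 = $5,830.15
Purchase cost = D·C = 9,050 × 138 = $1,248,900.00
Total = $2,129.41 + $5,830.15 + $1,248,900.00 = $1,256,859.56

$1,256,860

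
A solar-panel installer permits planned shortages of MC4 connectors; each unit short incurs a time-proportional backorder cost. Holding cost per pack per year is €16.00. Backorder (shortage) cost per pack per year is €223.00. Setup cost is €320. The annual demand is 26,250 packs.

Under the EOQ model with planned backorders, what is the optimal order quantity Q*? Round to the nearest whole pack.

Basic EOQ = √(2·26,250·320/16) = 1,024.695
Backorder adjustment √((H+b)/b) = √((16+223)/223) = 1.0353
Q* = 1,024.695 × 1.0353 ≈ 1,060.82

1,061 packs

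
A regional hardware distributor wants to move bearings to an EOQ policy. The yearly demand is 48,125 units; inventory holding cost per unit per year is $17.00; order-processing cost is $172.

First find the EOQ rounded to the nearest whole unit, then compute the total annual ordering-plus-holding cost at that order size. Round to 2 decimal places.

Q* = √(2·D·S / H) = √(2·48,125·172 / 17) = √973,823.5 ≈ 986.82 → Q = 987 units
Annual ordering cost = (D/Q)·S = (48,125/987) × 172 = $8,386.52
Annual holding cost  = (Q/2)·H = (987/2) × 17 = $8,389.50
Total = $8,386.52 + $8,389.50 = $16,776.02

$16,776.02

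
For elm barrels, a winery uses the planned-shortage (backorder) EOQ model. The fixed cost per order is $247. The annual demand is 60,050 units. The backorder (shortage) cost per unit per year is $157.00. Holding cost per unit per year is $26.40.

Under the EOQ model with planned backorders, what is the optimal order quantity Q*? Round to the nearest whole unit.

Q* = √(2DS/H) · √((H + b)/b)
   = √(2 × 60,050 × 247 / 26.4) · √((26.4 + 157) / 157)
   = 1,060.030 × 1.0808 ≈ 1,145.69

1,146 units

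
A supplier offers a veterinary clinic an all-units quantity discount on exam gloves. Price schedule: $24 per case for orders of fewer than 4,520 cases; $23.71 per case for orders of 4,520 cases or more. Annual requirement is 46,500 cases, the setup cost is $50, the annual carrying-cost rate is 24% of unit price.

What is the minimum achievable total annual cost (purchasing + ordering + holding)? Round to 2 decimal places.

$1,115,889.68

H₁ = 24%×$24 = $5.7600;  H₂ = 24%×$23.71 = $5.6904
EOQ₁ = √(2×46,500×50/5.7600) = 898.49  (< 4,520, feasible at tier 1)
EOQ₂ = √(2×46,500×50/5.6904) = 903.97  (< 4,520 → use Q = 4,520 at tier-2 price)
TC(tier 1 (EOQ₁), Q≈898.5) = $1,121,175.33
TC(tier 2, Q≈4,520.0) = $1,115,889.68
Minimum at tier 2: $1,115,889.68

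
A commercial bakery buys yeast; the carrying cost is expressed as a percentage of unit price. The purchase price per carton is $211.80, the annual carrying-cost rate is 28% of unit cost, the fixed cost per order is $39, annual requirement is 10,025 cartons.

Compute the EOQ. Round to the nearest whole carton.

115 cartons

Carrying cost H = $211.8 × 28% = $59.3040/carton/yr
Optimal lot size Q* = (2 × 10,025 × $39 / $59.304)^½ ≈ 114.83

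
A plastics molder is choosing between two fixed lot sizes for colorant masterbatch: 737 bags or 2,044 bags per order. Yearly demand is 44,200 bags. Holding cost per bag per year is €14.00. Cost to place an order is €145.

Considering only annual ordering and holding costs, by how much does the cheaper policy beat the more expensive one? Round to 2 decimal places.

€3,588.45

TC(Q) = (D/Q)S + (Q/2)H
TC(737) = (44,200/737)×145 + (737/2)×14 = €13,855.07
TC(2,044) = (44,200/2,044)×145 + (2,044/2)×14 = €17,443.52
Lots of 737 are cheaper by €3,588.45.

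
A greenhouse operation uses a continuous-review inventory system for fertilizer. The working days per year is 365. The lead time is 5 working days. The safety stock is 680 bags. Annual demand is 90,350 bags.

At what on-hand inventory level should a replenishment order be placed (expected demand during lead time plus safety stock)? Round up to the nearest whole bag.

Daily demand d = 90,350 / 365 = 247.534 bags/day
Demand during lead time = 247.534 × 5 = 1,237.67
Reorder point = 1,237.67 + 680 = 1,917.67 → round up

1,918 bags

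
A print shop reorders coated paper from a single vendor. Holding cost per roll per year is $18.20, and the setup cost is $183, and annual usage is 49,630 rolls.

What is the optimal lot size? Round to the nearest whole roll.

2DS/H = 2·49,630·183/18.2 = 998,053.85
EOQ = √998,053.85 ≈ 999.03

999 rolls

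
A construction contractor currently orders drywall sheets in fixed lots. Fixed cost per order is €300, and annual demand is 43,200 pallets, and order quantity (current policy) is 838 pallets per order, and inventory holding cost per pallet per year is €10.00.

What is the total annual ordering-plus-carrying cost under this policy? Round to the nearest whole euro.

Annual ordering cost = (D/Q)·S = (43,200/838) × 300 = €15,465.39
Annual holding cost  = (Q/2)·H = (838/2) × 10 = €4,190.00
Total = €15,465.39 + €4,190.00 = €19,655.39

€19,655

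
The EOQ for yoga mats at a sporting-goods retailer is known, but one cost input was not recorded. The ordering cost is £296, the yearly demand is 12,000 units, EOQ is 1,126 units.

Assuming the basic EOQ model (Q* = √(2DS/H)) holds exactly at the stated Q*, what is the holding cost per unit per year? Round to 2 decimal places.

Since Q* = (2DS/H)^½, squaring gives Q*²·H = 2DS.
H = 2DS / Q² = 2 × 12,000 × 296 / 1,126² = 5.6031

£5.60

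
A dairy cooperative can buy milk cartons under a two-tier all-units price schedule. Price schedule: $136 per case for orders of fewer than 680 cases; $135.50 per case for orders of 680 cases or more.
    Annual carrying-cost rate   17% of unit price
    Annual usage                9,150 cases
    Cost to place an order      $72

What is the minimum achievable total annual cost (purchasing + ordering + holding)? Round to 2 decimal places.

H₁ = 17%×$136 = $23.1200;  H₂ = 17%×$135.50 = $23.0350
EOQ₁ = √(2×9,150×72/23.1200) = 238.72  (< 680, feasible at tier 1)
EOQ₂ = √(2×9,150×72/23.0350) = 239.17  (< 680 → use Q = 680 at tier-2 price)
TC(tier 1 (EOQ₁), Q≈238.7) = $1,249,919.32
TC(tier 2, Q≈680.0) = $1,248,625.72
Minimum at tier 2: $1,248,625.72

$1,248,625.72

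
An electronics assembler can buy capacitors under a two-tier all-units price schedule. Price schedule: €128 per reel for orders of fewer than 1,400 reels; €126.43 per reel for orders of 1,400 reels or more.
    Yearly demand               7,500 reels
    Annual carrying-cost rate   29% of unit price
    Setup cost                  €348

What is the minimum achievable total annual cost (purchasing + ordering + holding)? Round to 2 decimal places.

€973,920.00

H₁ = 29%×€128 = €37.1200;  H₂ = 29%×€126.43 = €36.6647
EOQ₁ = √(2×7,500×348/37.1200) = 375.00  (< 1,400, feasible at tier 1)
EOQ₂ = √(2×7,500×348/36.6647) = 377.32  (< 1,400 → use Q = 1,400 at tier-2 price)
TC(tier 1 (EOQ₁), Q≈375.0) = €973,920.00
TC(tier 2, Q≈1,400.0) = €975,754.58
Minimum at tier 1 (EOQ₁): €973,920.00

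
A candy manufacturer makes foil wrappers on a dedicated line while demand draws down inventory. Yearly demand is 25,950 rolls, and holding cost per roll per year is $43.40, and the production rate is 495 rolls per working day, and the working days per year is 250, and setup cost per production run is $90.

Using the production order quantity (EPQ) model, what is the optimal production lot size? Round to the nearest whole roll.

d = 25,950/250 = 103.8000 rolls/day;  effective holding cost H(1 − d/p) = 43.4·(1 − 103.8000/495) = 34.29915
Q* = √(2DS / H_eff) = √(2·25,950·90 / 34.29915) ≈ 369.03

369 rolls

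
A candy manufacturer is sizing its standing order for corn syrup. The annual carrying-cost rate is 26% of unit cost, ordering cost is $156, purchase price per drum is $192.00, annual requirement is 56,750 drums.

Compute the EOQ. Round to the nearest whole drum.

Carrying cost H = $192 × 26% = $49.9200/drum/yr
2DS/H = 2·56,750·156/49.92 = 354,687.50
EOQ = √354,687.50 ≈ 595.56

596 drums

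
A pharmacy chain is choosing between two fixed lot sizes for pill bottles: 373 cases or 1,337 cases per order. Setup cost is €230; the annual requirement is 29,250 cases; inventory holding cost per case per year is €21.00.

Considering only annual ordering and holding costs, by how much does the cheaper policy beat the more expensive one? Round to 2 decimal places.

€2,882.41

TC(Q) = (D/Q)S + (Q/2)H
TC(373) = (29,250/373)×230 + (373/2)×21 = €21,952.69
TC(1,337) = (29,250/1,337)×230 + (1,337/2)×21 = €19,070.29
Lots of 1,337 are cheaper by €2,882.41.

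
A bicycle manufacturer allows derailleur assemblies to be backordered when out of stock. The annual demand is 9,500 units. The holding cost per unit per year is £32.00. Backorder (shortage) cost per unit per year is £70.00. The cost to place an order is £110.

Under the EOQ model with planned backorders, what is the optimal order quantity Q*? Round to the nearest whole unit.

Q* = √(2DS/H) · √((H + b)/b)
   = √(2 × 9,500 × 110 / 32) · √((32 + 70) / 70)
   = 255.563 × 1.2071 ≈ 308.50

308 units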